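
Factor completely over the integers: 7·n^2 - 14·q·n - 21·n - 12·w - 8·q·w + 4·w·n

-(2·q - n + 3)·(4·w + 7·n)

Group: -2·q·(4·w + 7·n) + (n - 3)·(4·w + 7·n); both groups contain (4·w + 7·n).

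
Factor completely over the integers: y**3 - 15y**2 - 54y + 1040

(y + 8)(y - 10)(y - 13)

By the rational root theorem, y = 10 is a root, so (y - 10) is a factor; dividing leaves y**2 - 5y - 104.
The remaining quadratic factors as (y - 13)(y + 8).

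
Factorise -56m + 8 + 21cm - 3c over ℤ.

(3c - 8)(7m - 1)

Group as (21cm - 3c) + (-56m + 8) = 3c(7m - 1) - 8(7m - 1).
Both groups share the factor (7m - 1).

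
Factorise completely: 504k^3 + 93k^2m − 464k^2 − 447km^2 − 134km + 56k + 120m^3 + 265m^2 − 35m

(7k + 8m − 1)(8k − 5m)(9k − 3m − 7)

Group: 9k(56k^2 + 29km − 8k − 40m^2 + 5m) + (−3m − 7)(56k^2 + 29km − 8k − 40m^2 + 5m); both groups contain (56k^2 + 29km − 8k − 40m^2 + 5m), so (9k − 3m − 7) is a factor with cofactor 56k^2 + 29km − 8k − 40m^2 + 5m.
The cofactor groups again: 56k^2 + 29km − 8k − 40m^2 + 5m = 8k(7k + 8m − 1) − 5m(7k + 8m − 1); both groups contain (7k + 8m − 1), giving (8k − 5m)(7k + 8m − 1).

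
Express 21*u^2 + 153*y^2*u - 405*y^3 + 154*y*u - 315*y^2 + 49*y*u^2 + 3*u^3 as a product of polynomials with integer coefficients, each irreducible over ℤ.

Group: 9*y*(-45*y^2 + 22*y*u - 35*y + 3*u^2 + 21*u) + u*(-45*y^2 + 22*y*u - 35*y + 3*u^2 + 21*u); both groups contain (-45*y^2 + 22*y*u - 35*y + 3*u^2 + 21*u), so (9*y + u) is a factor with cofactor -45*y^2 + 22*y*u - 35*y + 3*u^2 + 21*u.
The cofactor groups again: -45*y^2 + 22*y*u - 35*y + 3*u^2 + 21*u = -5*y*(9*y + u + 7) + 3*u*(9*y + u + 7); both groups contain (9*y + u + 7), giving -(5*y - 3*u)*(9*y + u + 7).

-(5*y - 3*u)*(9*y + u)*(9*y + u + 7)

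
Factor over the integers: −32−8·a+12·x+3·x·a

(3·x−8)·(a+4)

Group as (3·x·a+12·x) + (−8·a−32) = 3·x·(a+4) − 8·(a+4).
Both groups share the factor (a+4).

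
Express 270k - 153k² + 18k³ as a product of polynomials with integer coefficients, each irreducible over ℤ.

Pull out the common factor 9k, then factor the remaining trinomial.

9k(2k - 5)(k - 6)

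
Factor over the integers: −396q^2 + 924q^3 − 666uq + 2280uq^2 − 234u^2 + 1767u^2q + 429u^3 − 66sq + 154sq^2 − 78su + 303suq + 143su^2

Group: 11u(13su + 11sq + 39u^2 + 111uq + 66q^2) + (14q − 6)(13su + 11sq + 39u^2 + 111uq + 66q^2); both groups contain (13su + 11sq + 39u^2 + 111uq + 66q^2), so (11u + 14q − 6) is a factor with cofactor 13su + 11sq + 39u^2 + 111uq + 66q^2.
The cofactor groups again: 13su + 11sq + 39u^2 + 111uq + 66q^2 = s(13u + 11q) + (3u + 6q)(13u + 11q); both groups contain (13u + 11q), giving (s + 3u + 6q)(13u + 11q).

(13u + 11q)(11u + 14q − 6)(s + 3u + 6q)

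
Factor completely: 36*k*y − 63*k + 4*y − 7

(4*y − 7)*(9*k + 1)

Group as (36*k*y − 63*k) + (4*y − 7) = 9*k*(4*y − 7) + (4*y − 7).
Both groups share the factor (4*y − 7).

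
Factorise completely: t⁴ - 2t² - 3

Substitute u = t² to get a quadratic in u, then factor.
t² + 1 is irreducible over ℤ (sum of squares).
t² - 3 is irreducible over ℤ (3 is not a perfect square).

(t² + 1)(t² - 3)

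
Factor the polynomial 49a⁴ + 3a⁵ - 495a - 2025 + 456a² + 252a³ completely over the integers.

(3a - 5)(a + 3)(a + 9)(a² + 6a + 15)

By the rational root theorem, a = 5/3 is a root, giving the factor (3a - 5) and quotient a⁴ + 18a³ + 114a² + 342a + 405.
Then a = -9 is a root, so (a + 9) divides it; the quotient is a³ + 9a² + 33a + 45.
Then a = -3 is a root, giving the factor (a + 3) and quotient a² + 6a + 15.
The quadratic a² + 6a + 15 has discriminant -24 < 0 and is irreducible over ℤ.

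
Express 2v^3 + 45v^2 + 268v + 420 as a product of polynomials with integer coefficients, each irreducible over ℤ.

(2v + 5)(v + 14)(v + 6)

Trying the rational-root candidates, v = -14 is a root, so (v + 14) divides it; the quotient is 2v^2 + 17v + 30.
The remaining quadratic factors as (v + 6)(2v + 5).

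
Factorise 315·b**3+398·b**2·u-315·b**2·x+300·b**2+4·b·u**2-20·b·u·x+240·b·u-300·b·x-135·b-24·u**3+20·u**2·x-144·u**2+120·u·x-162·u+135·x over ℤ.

(5·b+6·u-5·x)·(7·b+2·u+9)·(9·b-2·u-3)

Group: 9·b·(35·b**2+52·b·u-35·b·x+45·b+12·u**2-10·u·x+54·u-45·x) + (-2·u-3)·(35·b**2+52·b·u-35·b·x+45·b+12·u**2-10·u·x+54·u-45·x); both groups contain (35·b**2+52·b·u-35·b·x+45·b+12·u**2-10·u·x+54·u-45·x), so (9·b-2·u-3) is a factor with cofactor 35·b**2+52·b·u-35·b·x+45·b+12·u**2-10·u·x+54·u-45·x.
The cofactor groups again: 35·b**2+52·b·u-35·b·x+45·b+12·u**2-10·u·x+54·u-45·x = 7·b·(5·b+6·u-5·x) + (2·u+9)·(5·b+6·u-5·x); both groups contain (5·b+6·u-5·x), giving (7·b+2·u+9)·(5·b+6·u-5·x).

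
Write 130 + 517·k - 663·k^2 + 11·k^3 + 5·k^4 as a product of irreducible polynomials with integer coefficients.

Among the possible rational roots, k = 1 is a root, so (k - 1) is a factor; dividing leaves 5·k^3 + 16·k^2 - 647·k - 130.
Next, k = 10 is a root, so (k - 10) divides it; the quotient is 5·k^2 + 66·k + 13.
The remaining quadratic factors as (k + 13)(5·k + 1).

(5·k + 1)·(k + 13)·(k - 1)·(k - 10)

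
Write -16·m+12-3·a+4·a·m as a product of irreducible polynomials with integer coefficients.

(4·m-3)·(a-4)

Group as (4·a·m-3·a) + (-16·m+12) = a·(4·m-3) - 4·(4·m-3).
Both groups share the factor (4·m-3).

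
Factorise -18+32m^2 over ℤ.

2(4m+3)(4m-3)

Factor out 2, leaving 16m^2-9, which is a difference of two squares.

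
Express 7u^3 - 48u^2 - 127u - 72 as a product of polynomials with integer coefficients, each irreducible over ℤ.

(7u + 8)(u + 1)(u - 9)

Trying the rational-root candidates, u = 9 is a root, so (u - 9) is a factor; dividing leaves 7u^2 + 15u + 8.
The remaining quadratic factors as (7u + 8)(u + 1).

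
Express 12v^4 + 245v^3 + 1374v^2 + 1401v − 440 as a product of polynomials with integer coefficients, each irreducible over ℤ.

(3v + 5)(4v − 1)(v + 11)(v + 8)

By the rational root theorem, v = −5/3 is a root, giving the factor (3v + 5) and quotient 4v^3 + 75v^2 + 333v − 88.
Continuing, v = 1/4 is a root, so (4v − 1) divides it; the quotient is v^2 + 19v + 88.
The remaining quadratic factors as (v + 8)(v + 11).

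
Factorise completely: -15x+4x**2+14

Need a pair with product 4·14 = 56 and sum -15: that's -8 and -7.
Split the middle term: 4x**2-8x - 7x+14 = 4x(x-2) - 7(x-2).

(4x-7)(x-2)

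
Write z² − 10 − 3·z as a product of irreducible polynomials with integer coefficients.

Two integers with product −10 and sum −3 are 2 and −5.

(z + 2)·(z − 5)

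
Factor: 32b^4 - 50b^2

Factor out 2b^2, leaving 16b^2 - 25, which is a difference of two squares.

2b^2(4b + 5)(4b - 5)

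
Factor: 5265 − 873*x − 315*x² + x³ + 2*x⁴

(2*x + 15)*(x + 9)*(x − 13)*(x − 3)

By the rational root theorem, x = −15/2 is a root, so (2*x + 15) divides it; the quotient is x³ − 7*x² − 105*x + 351.
Then x = −9 is a root, so (x + 9) is a factor; dividing leaves x² − 16*x + 39.
The remaining quadratic factors as (x − 3)(x − 13).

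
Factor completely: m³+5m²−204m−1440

By the rational root theorem, m = −12 is a root, so (m+12) is a factor; dividing leaves m²−7m−120.
The remaining quadratic factors as (m−15)(m+8).

(m+12)(m+8)(m−15)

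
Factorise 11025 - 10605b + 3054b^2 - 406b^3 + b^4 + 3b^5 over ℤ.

Trying the rational-root candidates, b = 7 is a root, giving the factor (b - 7) and quotient 3b^4 + 22b^3 - 252b^2 + 1290b - 1575.
Continuing, b = -15 is a root, so (b + 15) divides it; the quotient is 3b^3 - 23b^2 + 93b - 105.
Then b = 5/3 is a root, so (3b - 5) divides it; the quotient is b^2 - 6b + 21.
The quadratic b^2 - 6b + 21 has discriminant -48 < 0 and is irreducible over ℤ.

(3b - 5)(b + 15)(b - 7)(b^2 - 6b + 21)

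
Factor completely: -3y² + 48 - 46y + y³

By the rational root theorem, y = -6 is a root, so (y + 6) divides it; the quotient is y² - 9y + 8.
The remaining quadratic factors as (y - 1)(y - 8).

(y + 6)(y - 1)(y - 8)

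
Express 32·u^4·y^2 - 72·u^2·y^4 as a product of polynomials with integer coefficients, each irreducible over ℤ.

Pull out the common factor 8·u^2·y^2; 4·u^2 - 9·y^2 is a difference of squares.

8·u^2·y^2·(2·u + 3·y)·(2·u - 3·y)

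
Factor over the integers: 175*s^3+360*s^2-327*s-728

Among the possible rational roots, s = -13/7 is a root, so (7*s+13) is a factor; dividing leaves 25*s^2+5*s-56.
The remaining quadratic factors as (5*s-7)(5*s+8).

(5*s+8)*(5*s-7)*(7*s+13)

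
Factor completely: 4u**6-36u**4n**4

4u**4(u-3n**2)(u+3n**2)

Every term has a factor of 4u**4; factoring it out leaves u**2-9n**4.
Recognize a difference of squares with the parts u and 3n**2.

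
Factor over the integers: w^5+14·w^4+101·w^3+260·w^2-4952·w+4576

(w+11)·(w-1)·(w-4)·(w^2+8·w+104)

Testing divisors of the constant over divisors of the leading coefficient, w = -11 is a root, giving the factor (w+11) and quotient w^4+3·w^3+68·w^2-488·w+416.
Continuing, w = 4 is a root, so (w-4) divides it; the quotient is w^3+7·w^2+96·w-104.
Next, w = 1 is a root, giving the factor (w-1) and quotient w^2+8·w+104.
The quadratic w^2+8·w+104 has discriminant -352 < 0 and is irreducible over ℤ.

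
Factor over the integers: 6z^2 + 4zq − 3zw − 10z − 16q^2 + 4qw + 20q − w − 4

(3z − 4q + 1)(2z + 4q − w − 4)

Group: 3z(2z + 4q − w − 4) + (−4q + 1)(2z + 4q − w − 4); both groups contain (2z + 4q − w − 4).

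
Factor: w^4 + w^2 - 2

Substitute u = w^2 to get a quadratic in u, then factor.
w^2 + 2 is irreducible over ℤ (always positive, so no real roots).
w^2 - 1 is a difference of squares.

(w + 1)(w - 1)(w^2 + 2)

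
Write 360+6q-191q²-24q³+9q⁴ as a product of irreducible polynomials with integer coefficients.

Trying the rational-root candidates, q = 6 is a root, giving the factor (q-6) and quotient 9q³+30q²-11q-60.
Then q = 4/3 is a root, so (3q-4) divides it; the quotient is 3q²+14q+15.
The remaining quadratic factors as (3q+5)(q+3).

(3q+5)(3q-4)(q+3)(q-6)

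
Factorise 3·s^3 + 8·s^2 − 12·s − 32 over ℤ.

Group as (3·s^3 − 12·s) + (8·s^2 − 32) = 3·s·(s^2 − 4) + 8·(s^2 − 4).
Both groups share the factor (s^2 − 4).

(3·s + 8)·(s + 2)·(s − 2)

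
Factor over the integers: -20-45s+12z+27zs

Group as (27zs+12z) + (-45s-20) = 3z(9s+4) - 5(9s+4).
Both groups share the factor (9s+4).

(3z-5)(9s+4)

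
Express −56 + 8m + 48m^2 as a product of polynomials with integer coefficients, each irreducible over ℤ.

8(6m + 7)(m − 1)

Pull out the common factor 8, then factor the remaining trinomial.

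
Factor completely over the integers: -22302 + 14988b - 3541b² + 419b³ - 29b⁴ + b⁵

By the rational root theorem, b = 9 is a root, so (b - 9) is a factor; dividing leaves b⁴ - 20b³ + 239b² - 1390b + 2478.
Continuing, b = 7 is a root, so (b - 7) is a factor; dividing leaves b³ - 13b² + 148b - 354.
Next, b = 3 is a root, giving the factor (b - 3) and quotient b² - 10b + 118.
The quadratic b² - 10b + 118 has discriminant -372 < 0 and is irreducible over ℤ.

(b - 3)(b - 7)(b - 9)(b² - 10b + 118)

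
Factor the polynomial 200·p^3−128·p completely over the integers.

Pull out the common factor 8·p; 25·p^2−16 is a difference of squares.

8·p·(5·p+4)·(5·p−4)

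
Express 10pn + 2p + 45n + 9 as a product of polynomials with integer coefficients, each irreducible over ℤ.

Group as (10pn + 2p) + (45n + 9) = 2p(5n + 1) + 9(5n + 1).
Both groups share the factor (5n + 1).

(2p + 9)(5n + 1)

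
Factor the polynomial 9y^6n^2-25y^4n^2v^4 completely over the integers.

Every term has a factor of y^4n^2; factoring it out leaves 9y^2-25v^4.
Recognize a difference of squares with the parts 3y and 5v^2.

n^2y^4(3y-5v^2)(3y+5v^2)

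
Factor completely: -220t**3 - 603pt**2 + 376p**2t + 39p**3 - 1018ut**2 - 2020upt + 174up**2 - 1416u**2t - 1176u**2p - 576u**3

Group: 6u(-96u**2 + 12up - 172ut + 3p**2 + 28pt - 55t**2) + (13p + 4t)(-96u**2 + 12up - 172ut + 3p**2 + 28pt - 55t**2); both groups contain (-96u**2 + 12up - 172ut + 3p**2 + 28pt - 55t**2), so (6u + 13p + 4t) is a factor with cofactor -96u**2 + 12up - 172ut + 3p**2 + 28pt - 55t**2.
The cofactor groups again: -96u**2 + 12up - 172ut + 3p**2 + 28pt - 55t**2 = -12u(8u + p + 11t) + (3p - 5t)(8u + p + 11t); both groups contain (8u + p + 11t), giving -(12u - 3p + 5t)(8u + p + 11t).

-(12u - 3p + 5t)(6u + 13p + 4t)(8u + p + 11t)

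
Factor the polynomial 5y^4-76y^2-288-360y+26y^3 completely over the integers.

(5y+6)(y+2)(y+6)(y-4)

Trying the rational-root candidates, y = -6/5 is a root, so (5y+6) is a factor; dividing leaves y^3+4y^2-20y-48.
Next, y = -2 is a root, giving the factor (y+2) and quotient y^2+2y-24.
The remaining quadratic factors as (y+6)(y-4).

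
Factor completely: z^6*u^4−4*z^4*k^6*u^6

u^4*z^4*(z−2*k^3*u)*(z+2*k^3*u)

Pull out the common factor z^4*u^4, leaving z^2−4*k^6*u^2.
Recognize a difference of squares with the parts z and 2*k^3*u.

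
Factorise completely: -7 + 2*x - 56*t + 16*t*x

Group as (16*t*x - 56*t) + (2*x - 7) = 8*t*(2*x - 7) + (2*x - 7).
Both groups share the factor (2*x - 7).

(2*x - 7)*(8*t + 1)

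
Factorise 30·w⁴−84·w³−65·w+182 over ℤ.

(5·w−14)·(6·w³−13)

Group as (30·w⁴−65·w) + (−84·w³+182) = 5·w·(6·w³−13) − 14·(6·w³−13).
Both groups share the factor (6·w³−13).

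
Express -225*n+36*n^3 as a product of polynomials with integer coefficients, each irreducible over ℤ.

Pull out the common factor 9*n; 4*n^2-25 is a difference of squares.

9*n*(2*n+5)*(2*n-5)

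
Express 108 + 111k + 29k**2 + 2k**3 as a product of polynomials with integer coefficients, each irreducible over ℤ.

By the rational root theorem, k = -3/2 is a root, so (2k + 3) is a factor; dividing leaves k**2 + 13k + 36.
The remaining quadratic factors as (k + 4)(k + 9).

(2k + 3)(k + 4)(k + 9)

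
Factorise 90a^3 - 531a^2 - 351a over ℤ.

9a(2a - 13)(5a + 3)

Pull out the common factor 9a, then factor the remaining trinomial.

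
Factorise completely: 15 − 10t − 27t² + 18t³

Group as (18t³ − 10t) + (−27t² + 15) = 2t(9t² − 5) − 3(9t² − 5).
Both groups share the factor (9t² − 5).

(2t − 3)(9t² − 5)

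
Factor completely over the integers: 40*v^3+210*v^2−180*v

Pull out the common factor 10*v, then factor the remaining trinomial.

10*v*(4*v−3)*(v+6)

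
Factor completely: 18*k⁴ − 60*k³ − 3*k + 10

Group as (18*k⁴ − 3*k) + (−60*k³ + 10) = 3*k*(6*k³ − 1) − 10*(6*k³ − 1).
Both groups share the factor (6*k³ − 1).

(3*k − 10)*(6*k³ − 1)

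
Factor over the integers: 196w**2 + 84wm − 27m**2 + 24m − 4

Group: 14w(14w + 9m − 2) + (−3m + 2)(14w + 9m − 2); both groups contain (14w + 9m − 2).

(14w − 3m + 2)(14w + 9m − 2)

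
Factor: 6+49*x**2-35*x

Need a pair with product 49·6 = 294 and sum -35: that's -14 and -21.
Split the middle term: 49*x**2-14*x - 21*x+6 = 7*x*(7*x-2) - 3*(7*x-2).

(7*x-2)*(7*x-3)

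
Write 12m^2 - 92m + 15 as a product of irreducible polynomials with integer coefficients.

(2m - 15)(6m - 1)

Need a pair with product 12·15 = 180 and sum -92: that's -2 and -90.
Split the middle term: 12m^2 - 2m - 90m + 15 = 2m(6m - 1) - 15(6m - 1).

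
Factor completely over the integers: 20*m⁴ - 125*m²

Factor out 5*m², leaving 4*m² - 25, which is a difference of two squares.

5*m²*(2*m + 5)*(2*m - 5)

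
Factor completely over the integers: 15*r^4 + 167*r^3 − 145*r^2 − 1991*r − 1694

Testing divisors of the constant over divisors of the leading coefficient, r = −11 is a root, so (r + 11) divides it; the quotient is 15*r^3 + 2*r^2 − 167*r − 154.
Next, r = −1 is a root, so (r + 1) divides it; the quotient is 15*r^2 − 13*r − 154.
The remaining quadratic factors as (5*r + 14)(3*r − 11).

(3*r − 11)*(5*r + 14)*(r + 1)*(r + 11)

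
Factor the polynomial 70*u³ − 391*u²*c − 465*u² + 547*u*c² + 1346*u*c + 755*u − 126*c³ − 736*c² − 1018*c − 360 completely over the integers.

Group: 7*u*(10*u² − 53*u*c − 55*u + 63*c² + 116*c + 45) + (−2*c − 8)*(10*u² − 53*u*c − 55*u + 63*c² + 116*c + 45); both groups contain (10*u² − 53*u*c − 55*u + 63*c² + 116*c + 45), so (7*u − 2*c − 8) is a factor with cofactor 10*u² − 53*u*c − 55*u + 63*c² + 116*c + 45.
The cofactor groups again: 10*u² − 53*u*c − 55*u + 63*c² + 116*c + 45 = 5*u*(2*u − 7*c − 9) + (−9*c − 5)*(2*u − 7*c − 9); both groups contain (2*u − 7*c − 9), giving (5*u − 9*c − 5)*(2*u − 7*c − 9).

(7*u − 2*c − 8)*(2*u − 7*c − 9)*(5*u − 9*c − 5)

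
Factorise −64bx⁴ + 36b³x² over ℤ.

Every term has a factor of 4bx². Then 9b² − 16x² = (3b)² − (4x)².

4bx²(3b + 4x)(3b − 4x)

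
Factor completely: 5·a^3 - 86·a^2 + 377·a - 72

(5·a - 1)·(a - 8)·(a - 9)

Trying the rational-root candidates, a = 1/5 is a root, giving the factor (5·a - 1) and quotient a^2 - 17·a + 72.
The remaining quadratic factors as (a - 9)(a - 8).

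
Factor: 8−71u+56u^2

Need a pair with product 56·8 = 448 and sum −71: that's −7 and −64.
Split the middle term: 56u^2−7u − 64u+8 = 7u(8u−1) − 8(8u−1).

(7u−8)(8u−1)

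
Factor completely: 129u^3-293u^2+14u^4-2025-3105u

(2u+9)(7u+5)(u+9)(u-5)

By the rational root theorem, u = -5/7 is a root, so (7u+5) is a factor; dividing leaves 2u^3+17u^2-54u-405.
Continuing, u = -9/2 is a root, so (2u+9) is a factor; dividing leaves u^2+4u-45.
The remaining quadratic factors as (u-5)(u+9).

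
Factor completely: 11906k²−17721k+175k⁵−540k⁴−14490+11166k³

By the rational root theorem, k = −7/5 is a root, so (5k+7) is a factor; dividing leaves 35k⁴−157k³+2453k²−1053k−2070.
Continuing, k = 6/5 is a root, giving the factor (5k−6) and quotient 7k³−23k²+463k+345.
Then k = −5/7 is a root, giving the factor (7k+5) and quotient k²−4k+69.
The quadratic k²−4k+69 has discriminant −260 < 0 and is irreducible over ℤ.

(5k+7)(5k−6)(7k+5)(k²−4k+69)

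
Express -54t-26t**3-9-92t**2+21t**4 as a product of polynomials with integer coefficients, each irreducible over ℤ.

(3t+1)(7t+3)(t+1)(t-3)

By the rational root theorem, t = -1 is a root, giving the factor (t+1) and quotient 21t**3-47t**2-45t-9.
Then t = 3 is a root, giving the factor (t-3) and quotient 21t**2+16t+3.
The remaining quadratic factors as (3t+1)(7t+3).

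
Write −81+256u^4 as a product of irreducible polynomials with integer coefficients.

Write as (16u^2)² − (9)², then factor 16u^2−9 once more.

(4u+3)(4u−3)(16u^2+9)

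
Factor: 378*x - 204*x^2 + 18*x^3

Pull out the common factor 6*x, then factor the remaining trinomial.

6*x*(3*x - 7)*(x - 9)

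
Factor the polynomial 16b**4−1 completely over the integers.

(2b)⁴ − (1)⁴ = ((2b)² − (1)²)((2b)² + (1)²); the first factor splits again, the second (4b**2+1) is irreducible.

(2b+1)(2b−1)(4b**2+1)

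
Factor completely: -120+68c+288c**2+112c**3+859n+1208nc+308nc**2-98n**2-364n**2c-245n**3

-(5n-4c-8)(7n+14c+15)(7n+2c-1)

Group: 5n(-49n**2-112nc-98n-28c**2-16c+15) + (-4c-8)(-49n**2-112nc-98n-28c**2-16c+15); both groups contain (-49n**2-112nc-98n-28c**2-16c+15), so (5n-4c-8) is a factor with cofactor -49n**2-112nc-98n-28c**2-16c+15.
The cofactor groups again: -49n**2-112nc-98n-28c**2-16c+15 = -7n(7n+2c-1) + (-14c-15)(7n+2c-1); both groups contain (7n+2c-1), giving -(7n+14c+15)(7n+2c-1).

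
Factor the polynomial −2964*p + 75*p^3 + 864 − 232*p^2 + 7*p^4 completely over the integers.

By the rational root theorem, p = 6 is a root, giving the factor (p − 6) and quotient 7*p^3 + 117*p^2 + 470*p − 144.
Next, p = 2/7 is a root, giving the factor (7*p − 2) and quotient p^2 + 17*p + 72.
The remaining quadratic factors as (p + 9)(p + 8).

(7*p − 2)*(p + 8)*(p + 9)*(p − 6)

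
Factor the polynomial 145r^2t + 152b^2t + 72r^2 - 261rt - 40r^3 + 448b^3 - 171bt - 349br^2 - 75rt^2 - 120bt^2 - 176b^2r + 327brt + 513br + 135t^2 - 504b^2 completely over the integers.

Group: 7b(64b^2 + 48br - 24bt - 72b + 5r^2 - 15rt - 9r + 27t) + (-8r + 5t)(64b^2 + 48br - 24bt - 72b + 5r^2 - 15rt - 9r + 27t); both groups contain (64b^2 + 48br - 24bt - 72b + 5r^2 - 15rt - 9r + 27t), so (7b - 8r + 5t) is a factor with cofactor 64b^2 + 48br - 24bt - 72b + 5r^2 - 15rt - 9r + 27t.
The cofactor groups again: 64b^2 + 48br - 24bt - 72b + 5r^2 - 15rt - 9r + 27t = 8b(8b + 5r - 9) + (r - 3t)(8b + 5r - 9); both groups contain (8b + 5r - 9), giving (8b + r - 3t)(8b + 5r - 9).

(7b - 8r + 5t)(8b + 5r - 9)(8b + r - 3t)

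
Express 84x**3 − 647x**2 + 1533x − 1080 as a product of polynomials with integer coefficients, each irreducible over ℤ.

(3x − 8)(4x − 15)(7x − 9)

Testing divisors of the constant over divisors of the leading coefficient, x = 8/3 is a root, giving the factor (3x − 8) and quotient 28x**2 − 141x + 135.
The remaining quadratic factors as (4x − 15)(7x − 9).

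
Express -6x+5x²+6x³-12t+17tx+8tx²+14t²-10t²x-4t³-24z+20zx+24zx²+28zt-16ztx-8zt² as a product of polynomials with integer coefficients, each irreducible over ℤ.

-(4z+2t+x)(2t-2x-3)(t+3x-2)

Group: 4z(-2t²-4tx+7t+6x²+5x-6) + (2t+x)(-2t²-4tx+7t+6x²+5x-6); both groups contain (-2t²-4tx+7t+6x²+5x-6), so (4z+2t+x) is a factor with cofactor -2t²-4tx+7t+6x²+5x-6.
The cofactor groups again: -2t²-4tx+7t+6x²+5x-6 = -2t(t+3x-2) + (2x+3)(t+3x-2); both groups contain (t+3x-2), giving -(2t-2x-3)(t+3x-2).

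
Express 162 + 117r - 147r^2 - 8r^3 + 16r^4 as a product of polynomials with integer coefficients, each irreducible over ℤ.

Trying the rational-root candidates, r = 2 is a root, so (r - 2) is a factor; dividing leaves 16r^3 + 24r^2 - 99r - 81.
Next, r = -3/4 is a root, giving the factor (4r + 3) and quotient 4r^2 + 3r - 27.
The remaining quadratic factors as (r + 3)(4r - 9).

(4r + 3)(4r - 9)(r + 3)(r - 2)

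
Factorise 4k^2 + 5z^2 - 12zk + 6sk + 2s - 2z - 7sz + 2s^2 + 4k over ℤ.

Group: s(2s - 5z + 2k + 2) + (-z + 2k)(2s - 5z + 2k + 2); both groups contain (2s - 5z + 2k + 2).

(2s - 5z + 2k + 2)(s - z + 2k)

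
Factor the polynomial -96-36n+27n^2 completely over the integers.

3(3n+4)(3n-8)

Pull out the common factor 3, then factor the remaining trinomial.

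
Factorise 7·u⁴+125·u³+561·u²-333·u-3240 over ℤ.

Among the possible rational roots, u = -3 is a root, so (u+3) divides it; the quotient is 7·u³+104·u²+249·u-1080.
Continuing, u = -8 is a root, giving the factor (u+8) and quotient 7·u²+48·u-135.
The remaining quadratic factors as (7·u-15)(u+9).

(7·u-15)·(u+3)·(u+8)·(u+9)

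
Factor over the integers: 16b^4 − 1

(2b + 1)(2b − 1)(4b^2 + 1)

(2b)⁴ − (1)⁴ = ((2b)² − (1)²)((2b)² + (1)²); the first factor splits again, the second (4b^2 + 1) is irreducible.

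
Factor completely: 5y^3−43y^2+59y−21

Among the possible rational roots, y = 3/5 is a root, giving the factor (5y−3) and quotient y^2−8y+7.
The remaining quadratic factors as (y−1)(y−7).

(5y−3)(y−1)(y−7)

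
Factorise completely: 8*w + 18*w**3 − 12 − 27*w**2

(2*w − 3)*(9*w**2 + 4)

Group as (18*w**3 + 8*w) + (−27*w**2 − 12) = 2*w*(9*w**2 + 4) − 3*(9*w**2 + 4).
Both groups share the factor (9*w**2 + 4).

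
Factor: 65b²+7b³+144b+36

(7b+2)(b+3)(b+6)

Among the possible rational roots, b = -2/7 is a root, giving the factor (7b+2) and quotient b²+9b+18.
The remaining quadratic factors as (b+6)(b+3).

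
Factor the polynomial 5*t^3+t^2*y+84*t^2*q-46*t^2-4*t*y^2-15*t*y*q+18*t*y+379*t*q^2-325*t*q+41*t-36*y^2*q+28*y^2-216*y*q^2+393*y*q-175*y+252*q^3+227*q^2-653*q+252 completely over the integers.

Group: 5*t*(t^2+t*y+16*t*q-11*t+9*y*q-7*y+63*q^2-85*q+28) + (-4*y+4*q+9)*(t^2+t*y+16*t*q-11*t+9*y*q-7*y+63*q^2-85*q+28); both groups contain (t^2+t*y+16*t*q-11*t+9*y*q-7*y+63*q^2-85*q+28), so (5*t-4*y+4*q+9) is a factor with cofactor t^2+t*y+16*t*q-11*t+9*y*q-7*y+63*q^2-85*q+28.
The cofactor groups again: t^2+t*y+16*t*q-11*t+9*y*q-7*y+63*q^2-85*q+28 = t*(t+9*q-7) + (y+7*q-4)*(t+9*q-7); both groups contain (t+9*q-7), giving (t+y+7*q-4)*(t+9*q-7).

(5*t-4*y+4*q+9)*(t+y+7*q-4)*(t+9*q-7)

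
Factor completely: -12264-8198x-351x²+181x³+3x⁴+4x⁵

Trying the rational-root candidates, x = 6 is a root, so (x-6) divides it; the quotient is 4x⁴+27x³+343x²+1707x+2044.
Next, x = -4 is a root, giving the factor (x+4) and quotient 4x³+11x²+299x+511.
Then x = -7/4 is a root, so (4x+7) is a factor; dividing leaves x²+x+73.
The quadratic x²+x+73 has discriminant -291 < 0 and is irreducible over ℤ.

(4x+7)(x+4)(x-6)(x²+x+73)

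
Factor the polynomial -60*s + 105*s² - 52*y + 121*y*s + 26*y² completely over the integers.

(13*y + 15*s)*(2*y + 7*s - 4)

Group: 13*y*(2*y + 7*s - 4) + 15*s*(2*y + 7*s - 4); both groups contain (2*y + 7*s - 4).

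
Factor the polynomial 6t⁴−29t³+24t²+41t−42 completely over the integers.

(6t+7)(t−1)(t−2)(t−3)

By the rational root theorem, t = 2 is a root, giving the factor (t−2) and quotient 6t³−17t²−10t+21.
Then t = 3 is a root, so (t−3) is a factor; dividing leaves 6t²+t−7.
The remaining quadratic factors as (6t+7)(t−1).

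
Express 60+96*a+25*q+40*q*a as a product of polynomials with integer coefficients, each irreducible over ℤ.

(5*q+12)*(8*a+5)

Group as (40*q*a+25*q) + (96*a+60) = 5*q*(8*a+5) + 12*(8*a+5).
Both groups share the factor (8*a+5).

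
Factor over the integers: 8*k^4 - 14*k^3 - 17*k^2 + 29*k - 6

(2*k + 3)*(4*k - 1)*(k - 1)*(k - 2)

By the rational root theorem, k = 1 is a root, so (k - 1) divides it; the quotient is 8*k^3 - 6*k^2 - 23*k + 6.
Continuing, k = 1/4 is a root, so (4*k - 1) is a factor; dividing leaves 2*k^2 - k - 6.
The remaining quadratic factors as (2*k + 3)(k - 2).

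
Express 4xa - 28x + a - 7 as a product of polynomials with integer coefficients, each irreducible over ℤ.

(4x + 1)(a - 7)

Group as (4xa - 28x) + (a - 7) = 4x(a - 7) + (a - 7).
Both groups share the factor (a - 7).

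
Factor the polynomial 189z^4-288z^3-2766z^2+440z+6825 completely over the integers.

(3z+7)(3z-13)(3z-5)(7z+15)

Trying the rational-root candidates, z = 5/3 is a root, giving the factor (3z-5) and quotient 63z^3+9z^2-907z-1365.
Next, z = 13/3 is a root, so (3z-13) divides it; the quotient is 21z^2+94z+105.
The remaining quadratic factors as (7z+15)(3z+7).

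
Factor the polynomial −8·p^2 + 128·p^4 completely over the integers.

8·p^2·(4·p + 1)·(4·p − 1)

Pull out the common factor 8·p^2; 16·p^2 − 1 is a difference of squares.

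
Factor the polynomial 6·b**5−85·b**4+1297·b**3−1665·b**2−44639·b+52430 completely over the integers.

Among the possible rational roots, b = 7 is a root, giving the factor (b−7) and quotient 6·b**4−43·b**3+996·b**2+5307·b−7490.
Next, b = −5 is a root, so (b+5) is a factor; dividing leaves 6·b**3−73·b**2+1361·b−1498.
Next, b = 7/6 is a root, so (6·b−7) is a factor; dividing leaves b**2−11·b+214.
The quadratic b**2−11·b+214 has discriminant −735 < 0 and is irreducible over ℤ.

(6·b−7)·(b+5)·(b−7)·(b**2−11·b+214)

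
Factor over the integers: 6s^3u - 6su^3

Factor out 6su, leaving s^2 - u^2, which is a difference of two squares.

6su(s + u)(s - u)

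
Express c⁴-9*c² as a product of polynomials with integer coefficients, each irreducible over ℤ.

Factor out c² first: what remains is c²-9.
Recognize a difference of squares with the parts c and 3.

c²*(c+3)*(c-3)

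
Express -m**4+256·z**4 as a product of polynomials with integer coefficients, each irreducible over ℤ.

(4·z-m)·(4·z+m)·(16·z**2+m**2)

Write as (16·z**2)² − (m**2)², then factor 16·z**2-m**2 once more.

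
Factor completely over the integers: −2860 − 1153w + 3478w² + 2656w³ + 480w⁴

(4w + 13)(4w + 5)(5w − 4)(6w + 11)

Among the possible rational roots, w = −5/4 is a root, so (4w + 5) is a factor; dividing leaves 120w³ + 514w² + 227w − 572.
Next, w = −11/6 is a root, so (6w + 11) is a factor; dividing leaves 20w² + 49w − 52.
The remaining quadratic factors as (5w − 4)(4w + 13).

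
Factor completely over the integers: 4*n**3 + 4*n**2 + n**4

Factor out n**2 first: what remains is n**2 + 4*n + 4.
Recognize a perfect-square trinomial with the parts 2 and n.

n**2*(n + 2)**2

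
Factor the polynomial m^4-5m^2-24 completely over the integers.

Substitute u = m^2 to get a quadratic in u, then factor.
m^2-8 is irreducible over ℤ (8 is not a perfect square).
m^2+3 is irreducible over ℤ (always positive, so no real roots).

(m^2+3)(m^2-8)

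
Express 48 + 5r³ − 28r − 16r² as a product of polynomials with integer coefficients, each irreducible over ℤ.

Testing divisors of the constant over divisors of the leading coefficient, r = −2 is a root, so (r + 2) divides it; the quotient is 5r² − 26r + 24.
The remaining quadratic factors as (5r − 6)(r − 4).

(5r − 6)(r + 2)(r − 4)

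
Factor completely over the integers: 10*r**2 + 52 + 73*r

(2*r + 13)*(5*r + 4)

Need a pair with product 10·52 = 520 and sum 73: that's 65 and 8.
Split the middle term: 10*r**2 + 65*r + 8*r + 52 = 5*r*(2*r + 13) + 4*(2*r + 13).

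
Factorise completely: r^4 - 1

(r + 1)(r - 1)(r^2 + 1)

Difference of squares twice: with A = r and B = 1, A⁴ − B⁴ = (A² − B²)(A² + B²), and A² − B² factors again.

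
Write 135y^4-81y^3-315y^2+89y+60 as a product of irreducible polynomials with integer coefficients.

(3y+1)(3y+4)(3y-5)(5y-3)

By the rational root theorem, y = 3/5 is a root, so (5y-3) divides it; the quotient is 27y^3-63y-20.
Then y = -1/3 is a root, giving the factor (3y+1) and quotient 9y^2-3y-20.
The remaining quadratic factors as (3y+4)(3y-5).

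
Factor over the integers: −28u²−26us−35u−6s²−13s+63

−(4u+2s+9)(7u+3s−7)

Group: −7u(4u+2s+9) + (−3s+7)(4u+2s+9); both groups contain (4u+2s+9).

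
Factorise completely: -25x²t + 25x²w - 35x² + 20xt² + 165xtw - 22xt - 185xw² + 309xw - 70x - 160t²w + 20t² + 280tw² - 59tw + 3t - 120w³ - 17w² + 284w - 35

Group: x(-25xt + 25xw - 35x + 20t² - 35tw + 3t + 15w² + 4w - 35) + (-8w + 1)(-25xt + 25xw - 35x + 20t² - 35tw + 3t + 15w² + 4w - 35); both groups contain (-25xt + 25xw - 35x + 20t² - 35tw + 3t + 15w² + 4w - 35), so (x - 8w + 1) is a factor with cofactor -25xt + 25xw - 35x + 20t² - 35tw + 3t + 15w² + 4w - 35.
The cofactor groups again: -25xt + 25xw - 35x + 20t² - 35tw + 3t + 15w² + 4w - 35 = -5t(5x - 4t + 3w + 5) + (5w - 7)(5x - 4t + 3w + 5); both groups contain (5x - 4t + 3w + 5), giving -(5t - 5w + 7)(5x - 4t + 3w + 5).

-(5x - 4t + 3w + 5)(x - 8w + 1)(5t - 5w + 7)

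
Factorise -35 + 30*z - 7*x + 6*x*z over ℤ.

Group as (6*x*z - 7*x) + (30*z - 35) = x*(6*z - 7) + 5*(6*z - 7).
Both groups share the factor (6*z - 7).

(6*z - 7)*(x + 5)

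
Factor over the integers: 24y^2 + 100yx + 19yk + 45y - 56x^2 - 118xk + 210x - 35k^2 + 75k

Group: 8y(3y + 14x + 5k) + (-4x - 7k + 15)(3y + 14x + 5k); both groups contain (3y + 14x + 5k).

(8y - 4x - 7k + 15)(3y + 14x + 5k)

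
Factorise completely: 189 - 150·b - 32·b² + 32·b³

By the rational root theorem, b = -9/4 is a root, so (4·b + 9) divides it; the quotient is 8·b² - 26·b + 21.
The remaining quadratic factors as (2·b - 3)(4·b - 7).

(2·b - 3)·(4·b + 9)·(4·b - 7)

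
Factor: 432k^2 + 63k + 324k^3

9k(6k + 1)(6k + 7)

Pull out the common factor 9k, then factor the remaining trinomial.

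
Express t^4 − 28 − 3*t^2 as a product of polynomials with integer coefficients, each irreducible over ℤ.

(t^2 + 4)*(t^2 − 7)

Substitute u = t^2 to get a quadratic in u, then factor.
t^2 − 7 is irreducible over ℤ (7 is not a perfect square).
t^2 + 4 is irreducible over ℤ (sum of squares).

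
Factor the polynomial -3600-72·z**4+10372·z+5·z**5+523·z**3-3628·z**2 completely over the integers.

Testing divisors of the constant over divisors of the leading coefficient, z = 4 is a root, so (z-4) is a factor; dividing leaves 5·z**4-52·z**3+315·z**2-2368·z+900.
Continuing, z = 2/5 is a root, so (5·z-2) divides it; the quotient is z**3-10·z**2+59·z-450.
Next, z = 9 is a root, so (z-9) is a factor; dividing leaves z**2-z+50.
The quadratic z**2-z+50 has discriminant -199 < 0 and is irreducible over ℤ.

(5·z-2)·(z-4)·(z-9)·(z**2-z+50)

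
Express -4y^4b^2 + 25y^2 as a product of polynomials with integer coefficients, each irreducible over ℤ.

-y^2(2yb + 5)(2yb - 5)

Factor out y^2 first: what remains is -4y^2b^2 + 25.
Recognize a difference of squares with the parts 5 and 2yb.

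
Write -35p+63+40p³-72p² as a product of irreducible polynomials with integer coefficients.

(5p-9)(8p²-7)

Group as (40p³-35p) + (-72p²+63) = 5p(8p²-7) - 9(8p²-7).
Both groups share the factor (8p²-7).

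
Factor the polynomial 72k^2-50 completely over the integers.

Every term has a factor of 2. Then 36k^2-25 = (6k)² − (5)².

2(6k+5)(6k-5)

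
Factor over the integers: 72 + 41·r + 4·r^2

(4·r + 9)·(r + 8)

Need a pair with product 4·72 = 288 and sum 41: that's 32 and 9.
Split the middle term: 4·r^2 + 32·r + 9·r + 72 = 4·r·(r + 8) + 9·(r + 8).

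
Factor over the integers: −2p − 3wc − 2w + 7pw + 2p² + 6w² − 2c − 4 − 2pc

Group: 2p(p + 2w − c − 2) + (3w + 2)(p + 2w − c − 2); both groups contain (p + 2w − c − 2).

(p + 2w − c − 2)(2p + 3w + 2)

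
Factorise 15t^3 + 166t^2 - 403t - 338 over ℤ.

(3t + 2)(5t - 13)(t + 13)

By the rational root theorem, t = -13 is a root, giving the factor (t + 13) and quotient 15t^2 - 29t - 26.
The remaining quadratic factors as (3t + 2)(5t - 13).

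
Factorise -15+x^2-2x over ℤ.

(x+3)(x-5)

Two integers with product -15 and sum -2 are -5 and 3.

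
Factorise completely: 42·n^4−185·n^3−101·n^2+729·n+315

(2·n−7)·(3·n+5)·(7·n+3)·(n−3)

Among the possible rational roots, n = 3 is a root, so (n−3) is a factor; dividing leaves 42·n^3−59·n^2−278·n−105.
Then n = −3/7 is a root, so (7·n+3) divides it; the quotient is 6·n^2−11·n−35.
The remaining quadratic factors as (3·n+5)(2·n−7).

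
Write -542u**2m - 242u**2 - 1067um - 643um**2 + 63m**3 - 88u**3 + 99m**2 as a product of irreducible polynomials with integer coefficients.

-(11u - m)(4u + 7m + 11)(2u + 9m)

Group: 4u(-22u**2 - 97um + 9m**2) + (7m + 11)(-22u**2 - 97um + 9m**2); both groups contain (-22u**2 - 97um + 9m**2), so (4u + 7m + 11) is a factor with cofactor -22u**2 - 97um + 9m**2.
The cofactor groups again: -22u**2 - 97um + 9m**2 = -2u(11u - m) - 9m(11u - m); both groups contain (11u - m), giving -(2u + 9m)(11u - m).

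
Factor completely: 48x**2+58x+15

(6x+5)(8x+3)

Need a pair with product 48·15 = 720 and sum 58: that's 18 and 40.
Split the middle term: 48x**2+18x + 40x+15 = 6x(8x+3) + 5(8x+3).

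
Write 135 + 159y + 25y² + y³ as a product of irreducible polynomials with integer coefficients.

Among the possible rational roots, y = -15 is a root, so (y + 15) divides it; the quotient is y² + 10y + 9.
The remaining quadratic factors as (y + 1)(y + 9).

(y + 1)(y + 15)(y + 9)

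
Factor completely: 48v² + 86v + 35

(6v + 7)(8v + 5)

Need a pair with product 48·35 = 1680 and sum 86: that's 56 and 30.
Split the middle term: 48v² + 56v + 30v + 35 = 8v(6v + 7) + 5(6v + 7).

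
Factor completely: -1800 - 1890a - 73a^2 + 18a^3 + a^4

(a + 1)(a + 12)(a + 15)(a - 10)

Among the possible rational roots, a = -1 is a root, so (a + 1) is a factor; dividing leaves a^3 + 17a^2 - 90a - 1800.
Continuing, a = -12 is a root, giving the factor (a + 12) and quotient a^2 + 5a - 150.
The remaining quadratic factors as (a - 10)(a + 15).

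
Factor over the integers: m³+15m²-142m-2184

Trying the rational-root candidates, m = -13 is a root, so (m+13) is a factor; dividing leaves m²+2m-168.
The remaining quadratic factors as (m+14)(m-12).

(m+13)(m+14)(m-12)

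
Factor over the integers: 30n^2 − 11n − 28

(5n + 4)(6n − 7)

Need a pair with product 30·(−28) = −840 and sum −11: that's 24 and −35.
Split the middle term: 30n^2 + 24n − 35n − 28 = 6n(5n + 4) − 7(5n + 4).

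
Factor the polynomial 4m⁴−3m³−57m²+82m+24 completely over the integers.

Among the possible rational roots, m = −4 is a root, giving the factor (m+4) and quotient 4m³−19m²+19m+6.
Continuing, m = 2 is a root, so (m−2) divides it; the quotient is 4m²−11m−3.
The remaining quadratic factors as (4m+1)(m−3).

(4m+1)(m+4)(m−2)(m−3)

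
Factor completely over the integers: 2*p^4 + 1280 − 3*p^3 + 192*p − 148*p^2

(2*p + 5)*(p + 8)*(p − 4)*(p − 8)

Trying the rational-root candidates, p = 4 is a root, giving the factor (p − 4) and quotient 2*p^3 + 5*p^2 − 128*p − 320.
Continuing, p = −8 is a root, so (p + 8) divides it; the quotient is 2*p^2 − 11*p − 40.
The remaining quadratic factors as (2*p + 5)(p − 8).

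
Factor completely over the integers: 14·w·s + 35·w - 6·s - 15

(2·s + 5)·(7·w - 3)

Group as (14·w·s + 35·w) + (-6·s - 15) = 7·w·(2·s + 5) - 3·(2·s + 5).
Both groups share the factor (2·s + 5).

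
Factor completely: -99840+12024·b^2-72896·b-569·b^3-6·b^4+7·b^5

(7·b+8)·(b+15)·(b-8)·(b^2-9·b+104)

Trying the rational-root candidates, b = -15 is a root, giving the factor (b+15) and quotient 7·b^4-111·b^3+1096·b^2-4416·b-6656.
Next, b = -8/7 is a root, so (7·b+8) divides it; the quotient is b^3-17·b^2+176·b-832.
Then b = 8 is a root, giving the factor (b-8) and quotient b^2-9·b+104.
The quadratic b^2-9·b+104 has discriminant -335 < 0 and is irreducible over ℤ.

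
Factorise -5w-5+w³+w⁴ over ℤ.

Group as (w⁴-5w) + (w³-5) = w(w³-5) + (w³-5).
Both groups share the factor (w³-5).

(w+1)(w³-5)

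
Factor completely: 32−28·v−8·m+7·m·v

Group as (7·m·v−8·m) + (−28·v+32) = m·(7·v−8) − 4·(7·v−8).
Both groups share the factor (7·v−8).

(7·v−8)·(m−4)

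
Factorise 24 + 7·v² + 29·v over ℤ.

(7·v + 8)·(v + 3)

Need a pair with product 7·24 = 168 and sum 29: that's 21 and 8.
Split the middle term: 7·v² + 21·v + 8·v + 24 = 7·v·(v + 3) + 8·(v + 3).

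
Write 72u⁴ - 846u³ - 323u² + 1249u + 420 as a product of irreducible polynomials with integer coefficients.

(3u + 1)(4u - 5)(6u + 7)(u - 12)

Trying the rational-root candidates, u = 12 is a root, so (u - 12) divides it; the quotient is 72u³ + 18u² - 107u - 35.
Then u = -7/6 is a root, giving the factor (6u + 7) and quotient 12u² - 11u - 5.
The remaining quadratic factors as (3u + 1)(4u - 5).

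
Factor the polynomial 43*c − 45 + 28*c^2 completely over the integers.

(4*c + 9)*(7*c − 5)

Need a pair with product 28·(−45) = −1260 and sum 43: that's 63 and −20.
Split the middle term: 28*c^2 + 63*c − 20*c − 45 = 7*c*(4*c + 9) − 5*(4*c + 9).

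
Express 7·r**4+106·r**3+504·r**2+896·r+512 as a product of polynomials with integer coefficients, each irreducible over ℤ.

By the rational root theorem, r = -8/7 is a root, giving the factor (7·r+8) and quotient r**3+14·r**2+56·r+64.
Continuing, r = -2 is a root, so (r+2) is a factor; dividing leaves r**2+12·r+32.
The remaining quadratic factors as (r+4)(r+8).

(7·r+8)·(r+2)·(r+4)·(r+8)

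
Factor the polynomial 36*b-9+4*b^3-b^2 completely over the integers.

Group as (4*b^3+36*b) + (-b^2-9) = 4*b*(b^2+9) - (b^2+9).
Both groups share the factor (b^2+9).

(4*b-1)*(b^2+9)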